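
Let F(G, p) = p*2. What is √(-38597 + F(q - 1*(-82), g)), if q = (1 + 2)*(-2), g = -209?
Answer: 51*I*√15 ≈ 197.52*I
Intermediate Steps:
q = -6 (q = 3*(-2) = -6)
F(G, p) = 2*p
√(-38597 + F(q - 1*(-82), g)) = √(-38597 + 2*(-209)) = √(-38597 - 418) = √(-39015) = 51*I*√15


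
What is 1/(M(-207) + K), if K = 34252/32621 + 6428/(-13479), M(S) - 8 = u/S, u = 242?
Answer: 30339193671/224632189822 ≈ 0.13506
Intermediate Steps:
M(S) = 8 + 242/S
K = 251994920/439698459 (K = 34252*(1/32621) + 6428*(-1/13479) = 34252/32621 - 6428/13479 = 251994920/439698459 ≈ 0.57311)
1/(M(-207) + K) = 1/((8 + 242/(-207)) + 251994920/439698459) = 1/((8 + 242*(-1/207)) + 251994920/439698459) = 1/((8 - 242/207) + 251994920/439698459) = 1/(1414/207 + 251994920/439698459) = 1/(224632189822/30339193671) = 30339193671/224632189822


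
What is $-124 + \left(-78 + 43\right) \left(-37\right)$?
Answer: $1171$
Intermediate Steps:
$-124 + \left(-78 + 43\right) \left(-37\right) = -124 - -1295 = -124 + 1295 = 1171$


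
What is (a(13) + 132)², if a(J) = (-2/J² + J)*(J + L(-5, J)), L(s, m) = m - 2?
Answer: 5623200144/28561 ≈ 1.9688e+5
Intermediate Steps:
L(s, m) = -2 + m
a(J) = (-2 + 2*J)*(J - 2/J²) (a(J) = (-2/J² + J)*(J + (-2 + J)) = (-2/J² + J)*(-2 + 2*J) = (J - 2/J²)*(-2 + 2*J) = (-2 + 2*J)*(J - 2/J²))
(a(13) + 132)² = (2*(2 - 2*13 + 13³*(-1 + 13))/13² + 132)² = (2*(1/169)*(2 - 26 + 2197*12) + 132)² = (2*(1/169)*(2 - 26 + 26364) + 132)² = (2*(1/169)*26340 + 132)² = (52680/169 + 132)² = (74988/169)² = 5623200144/28561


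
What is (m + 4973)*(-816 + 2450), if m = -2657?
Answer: 3784344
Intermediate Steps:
(m + 4973)*(-816 + 2450) = (-2657 + 4973)*(-816 + 2450) = 2316*1634 = 3784344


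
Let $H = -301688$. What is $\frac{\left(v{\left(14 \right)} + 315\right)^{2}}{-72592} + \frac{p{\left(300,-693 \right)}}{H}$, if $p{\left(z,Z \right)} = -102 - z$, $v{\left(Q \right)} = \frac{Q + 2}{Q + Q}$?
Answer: $- \frac{183838910539}{134138328688} \approx -1.3705$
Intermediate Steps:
$v{\left(Q \right)} = \frac{2 + Q}{2 Q}$
$\frac{\left(v{\left(14 \right)} + 315\right)^{2}}{-72592} + \frac{p{\left(300,-693 \right)}}{H} = \frac{\left(\frac{2 + 14}{2 \cdot 14} + 315\right)^{2}}{-72592} + \frac{-102 - 300}{-301688} = \left(\frac{1}{2} \cdot \frac{1}{14} \cdot 16 + 315\right)^{2} \left(- \frac{1}{72592}\right) + \left(-102 - 300\right) \left(- \frac{1}{301688}\right) = \left(\frac{4}{7} + 315\right)^{2} \left(- \frac{1}{72592}\right) - - \frac{201}{150844} = \left(\frac{2209}{7}\right)^{2} \left(- \frac{1}{72592}\right) + \frac{201}{150844} = \frac{4879681}{49} \left(- \frac{1}{72592}\right) + \frac{201}{150844} = - \frac{4879681}{3557008} + \frac{201}{150844} = - \frac{183838910539}{134138328688}$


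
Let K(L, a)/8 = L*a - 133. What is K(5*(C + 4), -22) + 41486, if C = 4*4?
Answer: 22822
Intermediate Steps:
C = 16
K(L, a) = -1064 + 8*L*a (K(L, a) = 8*(L*a - 133) = 8*(-133 + L*a) = -1064 + 8*L*a)
K(5*(C + 4), -22) + 41486 = (-1064 + 8*(5*(16 + 4))*(-22)) + 41486 = (-1064 + 8*(5*20)*(-22)) + 41486 = (-1064 + 8*100*(-22)) + 41486 = (-1064 - 17600) + 41486 = -18664 + 41486 = 22822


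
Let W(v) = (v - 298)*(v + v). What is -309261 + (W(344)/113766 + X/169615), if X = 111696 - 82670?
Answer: -2983810751653027/9648210045 ≈ -3.0926e+5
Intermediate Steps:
X = 29026
W(v) = 2*v*(-298 + v) (W(v) = (-298 + v)*(2*v) = 2*v*(-298 + v))
-309261 + (W(344)/113766 + X/169615) = -309261 + ((2*344*(-298 + 344))/113766 + 29026/169615) = -309261 + ((2*344*46)*(1/113766) + 29026*(1/169615)) = -309261 + (31648*(1/113766) + 29026/169615) = -309261 + (15824/56883 + 29026/169615) = -309261 + 4335073718/9648210045 = -2983810751653027/9648210045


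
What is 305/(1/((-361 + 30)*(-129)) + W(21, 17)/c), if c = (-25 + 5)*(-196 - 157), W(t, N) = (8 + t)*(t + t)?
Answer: 45971878350/26007221 ≈ 1767.7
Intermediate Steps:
W(t, N) = 2*t*(8 + t) (W(t, N) = (8 + t)*(2*t) = 2*t*(8 + t))
c = 7060 (c = -20*(-353) = 7060)
305/(1/((-361 + 30)*(-129)) + W(21, 17)/c) = 305/(1/((-361 + 30)*(-129)) + (2*21*(8 + 21))/7060) = 305/(-1/129/(-331) + (2*21*29)*(1/7060)) = 305/(-1/331*(-1/129) + 1218*(1/7060)) = 305/(1/42699 + 609/3530) = 305/(26007221/150727470) = 305*(150727470/26007221) = 45971878350/26007221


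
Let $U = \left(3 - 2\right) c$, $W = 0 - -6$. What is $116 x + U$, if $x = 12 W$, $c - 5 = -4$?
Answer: $8353$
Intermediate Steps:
$c = 1$ ($c = 5 - 4 = 1$)
$W = 6$ ($W = 0 + 6 = 6$)
$x = 72$ ($x = 12 \cdot 6 = 72$)
$U = 1$ ($U = \left(3 - 2\right) 1 = 1 \cdot 1 = 1$)
$116 x + U = 116 \cdot 72 + 1 = 8352 + 1 = 8353$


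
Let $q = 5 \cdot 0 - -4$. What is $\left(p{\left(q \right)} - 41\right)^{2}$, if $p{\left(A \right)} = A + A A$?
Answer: $441$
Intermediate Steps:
$q = 4$ ($q = 0 + 4 = 4$)
$p{\left(A \right)} = A + A^{2}$
$\left(p{\left(q \right)} - 41\right)^{2} = \left(4 \left(1 + 4\right) - 41\right)^{2} = \left(4 \cdot 5 - 41\right)^{2} = \left(20 - 41\right)^{2} = \left(-21\right)^{2} = 441$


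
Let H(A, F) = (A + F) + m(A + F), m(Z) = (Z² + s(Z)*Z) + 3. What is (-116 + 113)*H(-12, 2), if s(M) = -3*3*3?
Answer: -1089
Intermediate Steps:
s(M) = -27 (s(M) = -9*3 = -27)
m(Z) = 3 + Z² - 27*Z (m(Z) = (Z² - 27*Z) + 3 = 3 + Z² - 27*Z)
H(A, F) = 3 + (A + F)² - 26*A - 26*F (H(A, F) = (A + F) + (3 + (A + F)² - 27*(A + F)) = (A + F) + (3 + (A + F)² + (-27*A - 27*F)) = (A + F) + (3 + (A + F)² - 27*A - 27*F) = 3 + (A + F)² - 26*A - 26*F)
(-116 + 113)*H(-12, 2) = (-116 + 113)*(3 + (-12 + 2)² - 26*(-12) - 26*2) = -3*(3 + (-10)² + 312 - 52) = -3*(3 + 100 + 312 - 52) = -3*363 = -1089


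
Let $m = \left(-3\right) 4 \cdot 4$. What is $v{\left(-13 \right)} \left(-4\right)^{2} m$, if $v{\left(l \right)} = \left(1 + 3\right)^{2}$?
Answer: $-12288$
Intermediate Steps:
$m = -48$ ($m = \left(-12\right) 4 = -48$)
$v{\left(l \right)} = 16$ ($v{\left(l \right)} = 4^{2} = 16$)
$v{\left(-13 \right)} \left(-4\right)^{2} m = 16 \left(-4\right)^{2} \left(-48\right) = 16 \cdot 16 \left(-48\right) = 256 \left(-48\right) = -12288$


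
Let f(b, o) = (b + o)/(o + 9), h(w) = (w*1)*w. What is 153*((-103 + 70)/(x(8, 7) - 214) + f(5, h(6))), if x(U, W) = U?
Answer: 168827/1030 ≈ 163.91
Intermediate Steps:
h(w) = w² (h(w) = w*w = w²)
f(b, o) = (b + o)/(9 + o)
153*((-103 + 70)/(x(8, 7) - 214) + f(5, h(6))) = 153*((-103 + 70)/(8 - 214) + (5 + 6²)/(9 + 6²)) = 153*(-33/(-206) + (5 + 36)/(9 + 36)) = 153*(-33*(-1/206) + 41/45) = 153*(33/206 + (1/45)*41) = 153*(33/206 + 41/45) = 153*(9931/9270) = 168827/1030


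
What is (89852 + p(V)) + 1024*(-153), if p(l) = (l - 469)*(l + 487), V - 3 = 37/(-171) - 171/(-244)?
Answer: -513821085289703/1740892176 ≈ -2.9515e+5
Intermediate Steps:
V = 145385/41724 (V = 3 + (37/(-171) - 171/(-244)) = 3 + (37*(-1/171) - 171*(-1/244)) = 3 + (-37/171 + 171/244) = 3 + 20213/41724 = 145385/41724 ≈ 3.4844)
p(l) = (-469 + l)*(487 + l)
(89852 + p(V)) + 1024*(-153) = (89852 + (-228403 + (145385/41724)² + 18*(145385/41724))) + 1024*(-153) = (89852 + (-228403 + 21136798225/1740892176 + 145385/2318)) - 156672 = (89852 - 397494670089383/1740892176) - 156672 = -241072026291431/1740892176 - 156672 = -513821085289703/1740892176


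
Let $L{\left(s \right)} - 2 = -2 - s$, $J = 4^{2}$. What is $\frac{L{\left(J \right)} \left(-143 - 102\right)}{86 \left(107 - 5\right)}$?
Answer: $\frac{980}{2193} \approx 0.44688$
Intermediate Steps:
$J = 16$
$L{\left(s \right)} = - s$ ($L{\left(s \right)} = 2 - \left(2 + s\right) = - s$)
$\frac{L{\left(J \right)} \left(-143 - 102\right)}{86 \left(107 - 5\right)} = \frac{\left(-1\right) 16 \left(-143 - 102\right)}{86 \left(107 - 5\right)} = \frac{\left(-16\right) \left(-245\right)}{86 \cdot 102} = \frac{3920}{8772} = 3920 \cdot \frac{1}{8772} = \frac{980}{2193}$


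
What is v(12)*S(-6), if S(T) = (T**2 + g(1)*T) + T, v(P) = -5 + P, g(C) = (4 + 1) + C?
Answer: -42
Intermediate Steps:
g(C) = 5 + C
S(T) = T**2 + 7*T (S(T) = (T**2 + (5 + 1)*T) + T = (T**2 + 6*T) + T = T**2 + 7*T)
v(12)*S(-6) = (-5 + 12)*(-6*(7 - 6)) = 7*(-6*1) = 7*(-6) = -42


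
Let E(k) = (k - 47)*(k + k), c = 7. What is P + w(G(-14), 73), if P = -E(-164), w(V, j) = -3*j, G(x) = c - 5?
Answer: -69427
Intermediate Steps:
G(x) = 2 (G(x) = 7 - 5 = 2)
E(k) = 2*k*(-47 + k) (E(k) = (-47 + k)*(2*k) = 2*k*(-47 + k))
P = -69208 (P = -2*(-164)*(-47 - 164) = -2*(-164)*(-211) = -1*69208 = -69208)
P + w(G(-14), 73) = -69208 - 3*73 = -69208 - 219 = -69427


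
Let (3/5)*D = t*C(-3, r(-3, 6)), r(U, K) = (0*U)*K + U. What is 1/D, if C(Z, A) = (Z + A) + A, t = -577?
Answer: 1/8655 ≈ 0.00011554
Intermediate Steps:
r(U, K) = U (r(U, K) = 0*K + U = 0 + U = U)
C(Z, A) = Z + 2*A (C(Z, A) = (A + Z) + A = Z + 2*A)
D = 8655 (D = 5*(-577*(-3 + 2*(-3)))/3 = 5*(-577*(-3 - 6))/3 = 5*(-577*(-9))/3 = (5/3)*5193 = 8655)
1/D = 1/8655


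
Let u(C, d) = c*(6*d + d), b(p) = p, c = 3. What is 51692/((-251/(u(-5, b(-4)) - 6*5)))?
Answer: 5892888/251 ≈ 23478.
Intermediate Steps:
u(C, d) = 21*d (u(C, d) = 3*(6*d + d) = 3*(7*d) = 21*d)
51692/((-251/(u(-5, b(-4)) - 6*5))) = 51692/((-251/(21*(-4) - 6*5))) = 51692/((-251/(-84 - 30))) = 51692/((-251/(-114))) = 51692/((-251*(-1/114))) = 51692/(251/114) = 51692*(114/251) = 5892888/251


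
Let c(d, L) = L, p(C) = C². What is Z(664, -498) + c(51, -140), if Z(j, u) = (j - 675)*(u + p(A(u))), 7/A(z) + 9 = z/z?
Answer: 341093/64 ≈ 5329.6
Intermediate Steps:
A(z) = -7/8 (A(z) = 7/(-9 + z/z) = 7/(-9 + 1) = 7/(-8) = 7*(-⅛) = -7/8)
Z(j, u) = (-675 + j)*(49/64 + u) (Z(j, u) = (j - 675)*(u + (-7/8)²) = (-675 + j)*(u + 49/64) = (-675 + j)*(49/64 + u))
Z(664, -498) + c(51, -140) = (-33075/64 - 675*(-498) + (49/64)*664 + 664*(-498)) - 140 = (-33075/64 + 336150 + 4067/8 - 330672) - 140 = 350053/64 - 140 = 341093/64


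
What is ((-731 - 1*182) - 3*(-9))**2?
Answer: 784996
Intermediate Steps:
((-731 - 1*182) - 3*(-9))**2 = ((-731 - 182) + 27)**2 = (-913 + 27)**2 = (-886)**2 = 784996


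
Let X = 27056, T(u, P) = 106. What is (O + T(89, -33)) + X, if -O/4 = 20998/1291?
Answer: 34982150/1291 ≈ 27097.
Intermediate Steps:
O = -83992/1291 ≈ -65.060
(O + T(89, -33)) + X = (-83992/1291 + 106) + 27056 = 52854/1291 + 27056 = 34982150/1291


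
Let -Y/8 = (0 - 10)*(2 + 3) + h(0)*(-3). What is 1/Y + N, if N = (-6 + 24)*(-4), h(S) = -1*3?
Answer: -23615/328 ≈ -71.997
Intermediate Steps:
h(S) = -3
N = -72 (N = 18*(-4) = -72)
Y = 328 (Y = -8*((0 - 10)*(2 + 3) - 3*(-3)) = -8*(-10*5 + 9) = -8*(-50 + 9) = -8*(-41) = 328)
1/Y + N = 1/328 - 72 = -23615/328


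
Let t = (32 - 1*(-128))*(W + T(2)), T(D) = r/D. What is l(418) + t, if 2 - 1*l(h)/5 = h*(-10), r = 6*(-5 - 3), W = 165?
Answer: 43470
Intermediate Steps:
r = -48 (r = 6*(-8) = -48)
T(D) = -48/D
t = 22560 (t = (32 - 1*(-128))*(165 - 48/2) = (32 + 128)*(165 - 48*½) = 160*(165 - 24) = 160*141 = 22560)
l(h) = 10 + 50*h (l(h) = 10 - 5*h*(-10) = 10 - (-50)*h = 10 + 50*h)
l(418) + t = (10 + 50*418) + 22560 = (10 + 20900) + 22560 = 20910 + 22560 = 43470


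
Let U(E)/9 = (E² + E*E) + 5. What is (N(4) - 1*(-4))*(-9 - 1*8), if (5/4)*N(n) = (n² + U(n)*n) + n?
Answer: -92276/5 ≈ -18455.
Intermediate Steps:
U(E) = 45 + 18*E² (U(E) = 9*((E² + E*E) + 5) = 9*((E² + E²) + 5) = 9*(2*E² + 5) = 9*(5 + 2*E²) = 45 + 18*E²)
N(n) = 4*n/5 + 4*n²/5 + 4*n*(45 + 18*n²)/5 (N(n) = 4*((n² + (45 + 18*n²)*n) + n)/5 = 4*((n² + n*(45 + 18*n²)) + n)/5 = 4*(n + n² + n*(45 + 18*n²))/5 = 4*n/5 + 4*n²/5 + 4*n*(45 + 18*n²)/5)
(N(4) - 1*(-4))*(-9 - 1*8) = ((⅘)*4*(46 + 4 + 18*4²) - 1*(-4))*(-9 - 1*8) = ((⅘)*4*(46 + 4 + 18*16) + 4)*(-9 - 8) = ((⅘)*4*(46 + 4 + 288) + 4)*(-17) = ((⅘)*4*338 + 4)*(-17) = (5408/5 + 4)*(-17) = (5428/5)*(-17) = -92276/5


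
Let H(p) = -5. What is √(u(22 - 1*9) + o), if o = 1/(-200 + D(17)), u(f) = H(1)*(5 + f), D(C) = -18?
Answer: I*√4277378/218 ≈ 9.4871*I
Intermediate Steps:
u(f) = -25 - 5*f (u(f) = -5*(5 + f) = -25 - 5*f)
o = -1/218 (o = 1/(-200 - 18) = 1/(-218) = -1/218 ≈ -0.0045872)
√(u(22 - 1*9) + o) = √((-25 - 5*(22 - 1*9)) - 1/218) = √((-25 - 5*(22 - 9)) - 1/218) = √((-25 - 5*13) - 1/218) = √((-25 - 65) - 1/218) = √(-90 - 1/218) = √(-19621/218) = I*√4277378/218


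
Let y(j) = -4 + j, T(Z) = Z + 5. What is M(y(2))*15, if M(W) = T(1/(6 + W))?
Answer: 315/4 ≈ 78.750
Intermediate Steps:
T(Z) = 5 + Z
M(W) = 5 + 1/(6 + W)
M(y(2))*15 = ((31 + 5*(-4 + 2))/(6 + (-4 + 2)))*15 = ((31 + 5*(-2))/(6 - 2))*15 = ((31 - 10)/4)*15 = ((1/4)*21)*15 = (21/4)*15 = 315/4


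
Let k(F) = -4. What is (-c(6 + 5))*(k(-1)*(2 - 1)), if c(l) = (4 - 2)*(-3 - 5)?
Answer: -64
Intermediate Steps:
c(l) = -16 (c(l) = 2*(-8) = -16)
(-c(6 + 5))*(k(-1)*(2 - 1)) = (-1*(-16))*(-4*(2 - 1)) = 16*(-4*1) = 16*(-4) = -64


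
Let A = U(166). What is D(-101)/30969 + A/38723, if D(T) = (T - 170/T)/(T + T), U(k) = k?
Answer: 105272133721/24466335199974 ≈ 0.0043027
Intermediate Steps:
D(T) = (T - 170/T)/(2*T) (D(T) = (T - 170/T)/((2*T)) = (T - 170/T)*(1/(2*T)) = (T - 170/T)/(2*T))
A = 166
D(-101)/30969 + A/38723 = (½ - 85/(-101)²)/30969 + 166/38723 = (½ - 85*1/10201)*(1/30969) + 166*(1/38723) = (½ - 85/10201)*(1/30969) + 166/38723 = (10031/20402)*(1/30969) + 166/38723 = 10031/631829538 + 166/38723 = 105272133721/24466335199974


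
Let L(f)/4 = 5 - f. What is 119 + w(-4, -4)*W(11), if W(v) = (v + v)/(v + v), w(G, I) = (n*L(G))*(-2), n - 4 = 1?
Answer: -241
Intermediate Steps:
n = 5 (n = 4 + 1 = 5)
L(f) = 20 - 4*f (L(f) = 4*(5 - f) = 20 - 4*f)
w(G, I) = -200 + 40*G (w(G, I) = (5*(20 - 4*G))*(-2) = (100 - 20*G)*(-2) = -200 + 40*G)
W(v) = 1 (W(v) = (2*v)/((2*v)) = (2*v)*(1/(2*v)) = 1)
119 + w(-4, -4)*W(11) = 119 + (-200 + 40*(-4))*1 = 119 + (-200 - 160)*1 = 119 - 360*1 = 119 - 360 = -241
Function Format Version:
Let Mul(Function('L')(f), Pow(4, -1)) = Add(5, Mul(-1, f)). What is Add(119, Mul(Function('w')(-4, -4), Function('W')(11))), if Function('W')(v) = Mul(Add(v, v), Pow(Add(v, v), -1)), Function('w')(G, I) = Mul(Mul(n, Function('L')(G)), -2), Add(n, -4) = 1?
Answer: -241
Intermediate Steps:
n = 5 (n = Add(4, 1) = 5)
Function('L')(f) = Add(20, Mul(-4, f)) (Function('L')(f) = Mul(4, Add(5, Mul(-1, f))) = Add(20, Mul(-4, f)))
Function('w')(G, I) = Add(-200, Mul(40, G)) (Function('w')(G, I) = Mul(Mul(5, Add(20, Mul(-4, G))), -2) = Mul(Add(100, Mul(-20, G)), -2) = Add(-200, Mul(40, G)))
Function('W')(v) = 1 (Function('W')(v) = Mul(Mul(2, v), Pow(Mul(2, v), -1)) = Mul(Mul(2, v), Mul(Rational(1, 2), Pow(v, -1))) = 1)
Add(119, Mul(Function('w')(-4, -4), Function('W')(11))) = Add(119, Mul(Add(-200, Mul(40, -4)), 1)) = Add(119, Mul(Add(-200, -160), 1)) = Add(119, Mul(-360, 1)) = Add(119, -360) = -241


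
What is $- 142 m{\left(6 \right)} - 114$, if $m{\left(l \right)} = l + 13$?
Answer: $-2812$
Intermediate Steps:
$m{\left(l \right)} = 13 + l$
$- 142 m{\left(6 \right)} - 114 = - 142 \left(13 + 6\right) - 114 = \left(-142\right) 19 - 114 = -2698 - 114 = -2812$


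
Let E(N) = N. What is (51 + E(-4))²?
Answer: 2209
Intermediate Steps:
(51 + E(-4))² = (51 - 4)² = 47² = 2209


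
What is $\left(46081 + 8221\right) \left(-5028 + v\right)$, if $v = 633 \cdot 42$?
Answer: $1170642516$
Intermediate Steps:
$v = 26586$
$\left(46081 + 8221\right) \left(-5028 + v\right) = \left(46081 + 8221\right) \left(-5028 + 26586\right) = 54302 \cdot 21558 = 1170642516$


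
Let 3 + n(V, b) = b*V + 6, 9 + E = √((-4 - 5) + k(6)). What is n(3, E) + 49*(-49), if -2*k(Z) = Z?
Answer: -2425 + 6*I*√3 ≈ -2425.0 + 10.392*I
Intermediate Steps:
k(Z) = -Z/2
E = -9 + 2*I*√3 (E = -9 + √((-4 - 5) - ½*6) = -9 + √(-9 - 3) = -9 + √(-12) = -9 + 2*I*√3 ≈ -9.0 + 3.4641*I)
n(V, b) = 3 + V*b (n(V, b) = -3 + (b*V + 6) = -3 + (V*b + 6) = -3 + (6 + V*b) = 3 + V*b)
n(3, E) + 49*(-49) = (3 + 3*(-9 + 2*I*√3)) + 49*(-49) = (3 + (-27 + 6*I*√3)) - 2401 = (-24 + 6*I*√3) - 2401 = -2425 + 6*I*√3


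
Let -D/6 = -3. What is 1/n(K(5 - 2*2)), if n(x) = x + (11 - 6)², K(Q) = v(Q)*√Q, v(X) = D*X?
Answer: 1/43 ≈ 0.023256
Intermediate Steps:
D = 18 (D = -6*(-3) = 18)
v(X) = 18*X
K(Q) = 18*Q^(3/2) (K(Q) = (18*Q)*√Q = 18*Q^(3/2))
n(x) = 25 + x (n(x) = x + 5² = x + 25 = 25 + x)
1/n(K(5 - 2*2)) = 1/(25 + 18*(5 - 2*2)^(3/2)) = 1/(25 + 18*(5 - 4)^(3/2)) = 1/(25 + 18*1^(3/2)) = 1/(25 + 18*1) = 1/(25 + 18) = 1/43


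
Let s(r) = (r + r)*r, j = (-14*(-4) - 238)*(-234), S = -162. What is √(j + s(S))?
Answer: 6*√2641 ≈ 308.34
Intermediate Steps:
j = 42588 (j = (56 - 238)*(-234) = -182*(-234) = 42588)
s(r) = 2*r² (s(r) = (2*r)*r = 2*r²)
√(j + s(S)) = √(42588 + 2*(-162)²) = √(42588 + 2*26244) = √(42588 + 52488) = √95076 = 6*√2641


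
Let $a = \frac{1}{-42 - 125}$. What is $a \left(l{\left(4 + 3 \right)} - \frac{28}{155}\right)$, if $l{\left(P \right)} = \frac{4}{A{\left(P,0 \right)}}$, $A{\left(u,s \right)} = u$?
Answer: $- \frac{424}{181195} \approx -0.00234$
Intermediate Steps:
$a = - \frac{1}{167}$ ($a = \frac{1}{-167} = - \frac{1}{167} \approx -0.005988$)
$l{\left(P \right)} = \frac{4}{P}$
$a \left(l{\left(4 + 3 \right)} - \frac{28}{155}\right) = - \frac{\frac{4}{4 + 3} - \frac{28}{155}}{167} = - \frac{\frac{4}{7} - \frac{28}{155}}{167} = \left(- \frac{1}{167}\right) \frac{424}{1085} = - \frac{424}{181195}$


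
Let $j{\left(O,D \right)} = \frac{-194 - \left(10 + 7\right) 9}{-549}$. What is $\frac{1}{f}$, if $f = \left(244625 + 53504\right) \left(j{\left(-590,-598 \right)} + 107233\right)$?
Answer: $\frac{549}{17551231065056} \approx 3.128 \cdot 10^{-11}$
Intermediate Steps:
$j{\left(O,D \right)} = \frac{347}{549}$ ($j{\left(O,D \right)} = \left(-194 - 17 \cdot 9\right) \left(- \frac{1}{549}\right) = \left(-194 - 153\right) \left(- \frac{1}{549}\right) = \left(-347\right) \left(- \frac{1}{549}\right) = \frac{347}{549}$)
$f = \frac{17551231065056}{549}$ ($f = \left(244625 + 53504\right) \left(\frac{347}{549} + 107233\right) = 298129 \cdot \frac{58871264}{549} = \frac{17551231065056}{549} \approx 3.1969 \cdot 10^{10}$)
$\frac{1}{f} = \frac{1}{\frac{17551231065056}{549}} = \frac{549}{17551231065056}$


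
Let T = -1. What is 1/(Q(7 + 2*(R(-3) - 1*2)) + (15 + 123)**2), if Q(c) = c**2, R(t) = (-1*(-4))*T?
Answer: 1/19069 ≈ 5.2441e-5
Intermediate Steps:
R(t) = -4 (R(t) = -1*(-4)*(-1) = 4*(-1) = -4)
1/(Q(7 + 2*(R(-3) - 1*2)) + (15 + 123)**2) = 1/((7 + 2*(-4 - 1*2))**2 + (15 + 123)**2) = 1/((7 + 2*(-4 - 2))**2 + 138**2) = 1/((7 + 2*(-6))**2 + 19044) = 1/((7 - 12)**2 + 19044) = 1/((-5)**2 + 19044) = 1/(25 + 19044) = 1/19069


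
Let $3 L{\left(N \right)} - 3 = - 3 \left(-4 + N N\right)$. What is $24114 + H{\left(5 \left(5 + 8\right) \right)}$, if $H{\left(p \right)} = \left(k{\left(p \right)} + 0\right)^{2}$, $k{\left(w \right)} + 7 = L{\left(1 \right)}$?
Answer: $24123$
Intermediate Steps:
$L{\left(N \right)} = 5 - N^{2}$ ($L{\left(N \right)} = 1 + \frac{\left(-3\right) \left(-4 + N N\right)}{3} = 1 + \frac{\left(-3\right) \left(-4 + N^{2}\right)}{3} = 1 + \frac{12 - 3 N^{2}}{3} = 1 - \left(-4 + N^{2}\right) = 5 - N^{2}$)
$k{\left(w \right)} = -3$ ($k{\left(w \right)} = -7 + \left(5 - 1^{2}\right) = -7 + \left(5 - 1\right) = -7 + 4 = -3$)
$H{\left(p \right)} = 9$ ($H{\left(p \right)} = \left(-3 + 0\right)^{2} = \left(-3\right)^{2} = 9$)
$24114 + H{\left(5 \left(5 + 8\right) \right)} = 24114 + 9 = 24123$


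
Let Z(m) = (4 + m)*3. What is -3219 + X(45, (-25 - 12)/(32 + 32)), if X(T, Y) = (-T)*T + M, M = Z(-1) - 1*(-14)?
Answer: -5221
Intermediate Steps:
Z(m) = 12 + 3*m
M = 23 (M = (12 + 3*(-1)) - 1*(-14) = (12 - 3) + 14 = 9 + 14 = 23)
X(T, Y) = 23 - T² (X(T, Y) = (-T)*T + 23 = -T² + 23 = 23 - T²)
-3219 + X(45, (-25 - 12)/(32 + 32)) = -3219 + (23 - 1*45²) = -3219 + (23 - 1*2025) = -3219 + (23 - 2025) = -3219 - 2002 = -5221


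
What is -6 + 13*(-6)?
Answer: -84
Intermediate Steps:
-6 + 13*(-6) = -6 - 78 = -84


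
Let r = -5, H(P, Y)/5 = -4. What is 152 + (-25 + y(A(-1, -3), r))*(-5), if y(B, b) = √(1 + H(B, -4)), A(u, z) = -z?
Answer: 277 - 5*I*√19 ≈ 277.0 - 21.794*I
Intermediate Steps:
H(P, Y) = -20 (H(P, Y) = 5*(-4) = -20)
y(B, b) = I*√19 (y(B, b) = √(1 - 20) = √(-19) = I*√19)
152 + (-25 + y(A(-1, -3), r))*(-5) = 152 + (-25 + I*√19)*(-5) = 152 + (125 - 5*I*√19) = 277 - 5*I*√19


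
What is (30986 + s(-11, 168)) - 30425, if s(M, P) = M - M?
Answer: 561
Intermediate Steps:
s(M, P) = 0
(30986 + s(-11, 168)) - 30425 = (30986 + 0) - 30425 = 30986 - 30425 = 561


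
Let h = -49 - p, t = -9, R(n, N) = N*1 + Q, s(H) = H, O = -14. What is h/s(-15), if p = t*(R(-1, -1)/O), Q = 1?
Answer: 49/15 ≈ 3.2667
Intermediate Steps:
R(n, N) = 1 + N (R(n, N) = N*1 + 1 = N + 1 = 1 + N)
p = 0 (p = -9*(1 - 1)/(-14) = -0*(-1)/14 = -9*0 = 0)
h = -49 (h = -49 - 1*0 = -49 + 0 = -49)
h/s(-15) = -49/(-15) = -49*(-1/15) = 49/15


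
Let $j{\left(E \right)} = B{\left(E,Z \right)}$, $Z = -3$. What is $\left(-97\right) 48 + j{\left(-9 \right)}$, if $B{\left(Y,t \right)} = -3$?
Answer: $-4659$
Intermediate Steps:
$j{\left(E \right)} = -3$
$\left(-97\right) 48 + j{\left(-9 \right)} = \left(-97\right) 48 - 3 = -4656 - 3 = -4659$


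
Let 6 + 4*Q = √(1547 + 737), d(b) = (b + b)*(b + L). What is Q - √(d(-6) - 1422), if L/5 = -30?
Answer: -3/2 + √571/2 - 15*√2 ≈ -10.765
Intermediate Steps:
L = -150 (L = 5*(-30) = -150)
d(b) = 2*b*(-150 + b) (d(b) = (b + b)*(b - 150) = (2*b)*(-150 + b) = 2*b*(-150 + b))
Q = -3/2 + √571/2 (Q = -3/2 + √(1547 + 737)/4 = -3/2 + √2284/4 = -3/2 + (2*√571)/4 = -3/2 + √571/2 ≈ 10.448)
Q - √(d(-6) - 1422) = (-3/2 + √571/2) - √(2*(-6)*(-150 - 6) - 1422) = (-3/2 + √571/2) - √(2*(-6)*(-156) - 1422) = (-3/2 + √571/2) - √(1872 - 1422) = (-3/2 + √571/2) - √450 = (-3/2 + √571/2) - 15*√2 = -3/2 + √571/2 - 15*√2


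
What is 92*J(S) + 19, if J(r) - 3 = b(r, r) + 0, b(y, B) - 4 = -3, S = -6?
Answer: 387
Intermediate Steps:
b(y, B) = 1 (b(y, B) = 4 - 3 = 1)
J(r) = 4 (J(r) = 3 + (1 + 0) = 3 + 1 = 4)
92*J(S) + 19 = 92*4 + 19 = 368 + 19 = 387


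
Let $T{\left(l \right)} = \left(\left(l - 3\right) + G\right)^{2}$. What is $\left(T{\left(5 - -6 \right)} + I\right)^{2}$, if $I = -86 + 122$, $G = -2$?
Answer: $5184$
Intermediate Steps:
$T{\left(l \right)} = \left(-5 + l\right)^{2}$ ($T{\left(l \right)} = \left(\left(l - 3\right) - 2\right)^{2} = \left(\left(-3 + l\right) - 2\right)^{2} = \left(-5 + l\right)^{2}$)
$I = 36$
$\left(T{\left(5 - -6 \right)} + I\right)^{2} = \left(\left(-5 + \left(5 - -6\right)\right)^{2} + 36\right)^{2} = \left(\left(-5 + \left(5 + 6\right)\right)^{2} + 36\right)^{2} = \left(\left(-5 + 11\right)^{2} + 36\right)^{2} = \left(6^{2} + 36\right)^{2} = \left(36 + 36\right)^{2} = 72^{2} = 5184$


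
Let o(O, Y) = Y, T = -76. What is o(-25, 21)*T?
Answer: -1596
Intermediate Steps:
o(-25, 21)*T = 21*(-76) = -1596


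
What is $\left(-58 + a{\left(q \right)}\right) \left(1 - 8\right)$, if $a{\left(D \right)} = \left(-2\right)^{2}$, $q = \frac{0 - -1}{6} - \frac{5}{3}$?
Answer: $378$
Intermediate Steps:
$q = - \frac{3}{2}$ ($q = \left(0 + 1\right) \frac{1}{6} - \frac{5}{3} = 1 \cdot \frac{1}{6} - \frac{5}{3} = \frac{1}{6} - \frac{5}{3} = - \frac{3}{2} \approx -1.5$)
$a{\left(D \right)} = 4$
$\left(-58 + a{\left(q \right)}\right) \left(1 - 8\right) = \left(-58 + 4\right) \left(1 - 8\right) = - 54 \left(1 - 8\right) = \left(-54\right) \left(-7\right) = 378$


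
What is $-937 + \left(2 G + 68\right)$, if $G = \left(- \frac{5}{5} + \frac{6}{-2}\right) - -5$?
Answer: $-867$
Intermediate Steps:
$G = 1$ ($G = \left(\left(-5\right) \frac{1}{5} + 6 \left(- \frac{1}{2}\right)\right) + 5 = \left(-1 - 3\right) + 5 = -4 + 5 = 1$)
$-937 + \left(2 G + 68\right) = -937 + \left(2 \cdot 1 + 68\right) = -937 + \left(2 + 68\right) = -937 + 70 = -867$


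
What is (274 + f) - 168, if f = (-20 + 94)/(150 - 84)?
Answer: 3535/33 ≈ 107.12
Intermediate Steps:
f = 37/33 (f = 74/66 = 74*(1/66) = 37/33 ≈ 1.1212)
(274 + f) - 168 = (274 + 37/33) - 168 = 9079/33 - 168 = 3535/33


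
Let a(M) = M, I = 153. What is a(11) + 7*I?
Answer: 1082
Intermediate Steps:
a(11) + 7*I = 11 + 7*153 = 11 + 1071 = 1082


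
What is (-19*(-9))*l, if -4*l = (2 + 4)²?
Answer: -1539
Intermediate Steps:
l = -9 (l = -(2 + 4)²/4 = -¼*6² = -¼*36 = -9)
(-19*(-9))*l = -19*(-9)*(-9) = 171*(-9) = -1539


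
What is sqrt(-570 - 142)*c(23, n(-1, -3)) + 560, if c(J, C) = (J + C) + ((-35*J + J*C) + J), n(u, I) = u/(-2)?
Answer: 560 - 1494*I*sqrt(178) ≈ 560.0 - 19932.0*I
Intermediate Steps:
n(u, I) = -u/2 (n(u, I) = u*(-1/2) = -u/2)
c(J, C) = C - 33*J + C*J (c(J, C) = (C + J) + ((-35*J + C*J) + J) = (C + J) + (-34*J + C*J) = C - 33*J + C*J)
sqrt(-570 - 142)*c(23, n(-1, -3)) + 560 = sqrt(-570 - 142)*(-1/2*(-1) - 33*23 - 1/2*(-1)*23) + 560 = sqrt(-712)*(1/2 - 759 + (1/2)*23) + 560 = (2*I*sqrt(178))*(1/2 - 759 + 23/2) + 560 = (2*I*sqrt(178))*(-747) + 560 = -1494*I*sqrt(178) + 560 = 560 - 1494*I*sqrt(178)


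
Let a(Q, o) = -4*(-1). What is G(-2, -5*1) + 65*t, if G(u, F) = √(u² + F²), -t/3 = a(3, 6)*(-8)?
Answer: 6240 + √29 ≈ 6245.4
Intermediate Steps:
a(Q, o) = 4
t = 96 (t = -12*(-8) = -3*(-32) = 96)
G(u, F) = √(F² + u²)
G(-2, -5*1) + 65*t = √((-5*1)² + (-2)²) + 65*96 = √((-5)² + 4) + 6240 = √(25 + 4) + 6240 = √29 + 6240 = 6240 + √29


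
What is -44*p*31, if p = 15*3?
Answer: -61380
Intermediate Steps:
p = 45
-44*p*31 = -44*45*31 = -1980*31 = -61380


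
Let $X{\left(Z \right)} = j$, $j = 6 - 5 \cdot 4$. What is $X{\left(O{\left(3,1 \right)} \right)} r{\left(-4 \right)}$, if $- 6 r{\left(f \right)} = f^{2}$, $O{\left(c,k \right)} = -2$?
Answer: $\frac{112}{3} \approx 37.333$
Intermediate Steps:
$j = -14$ ($j = 6 - 20 = -14$)
$X{\left(Z \right)} = -14$
$r{\left(f \right)} = - \frac{f^{2}}{6}$
$X{\left(O{\left(3,1 \right)} \right)} r{\left(-4 \right)} = - 14 \left(- \frac{\left(-4\right)^{2}}{6}\right) = - 14 \left(\left(- \frac{1}{6}\right) 16\right) = \left(-14\right) \left(- \frac{8}{3}\right) = \frac{112}{3}$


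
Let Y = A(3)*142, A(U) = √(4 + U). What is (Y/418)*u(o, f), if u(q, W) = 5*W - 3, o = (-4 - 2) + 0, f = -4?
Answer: -1633*√7/209 ≈ -20.672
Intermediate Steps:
o = -6 (o = -6 + 0 = -6)
u(q, W) = -3 + 5*W
Y = 142*√7 (Y = √(4 + 3)*142 = √7*142 = 142*√7 ≈ 375.70)
(Y/418)*u(o, f) = ((142*√7)/418)*(-3 + 5*(-4)) = ((142*√7)*(1/418))*(-3 - 20) = (71*√7/209)*(-23) = -1633*√7/209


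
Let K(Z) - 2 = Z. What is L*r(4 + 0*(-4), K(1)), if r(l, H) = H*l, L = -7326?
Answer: -87912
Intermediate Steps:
K(Z) = 2 + Z
L*r(4 + 0*(-4), K(1)) = -7326*(2 + 1)*(4 + 0*(-4)) = -21978*(4 + 0) = -21978*4 = -7326*12 = -87912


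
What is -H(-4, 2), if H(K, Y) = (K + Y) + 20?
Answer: -18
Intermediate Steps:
H(K, Y) = 20 + K + Y
-H(-4, 2) = -(20 - 4 + 2) = -1*18 = -18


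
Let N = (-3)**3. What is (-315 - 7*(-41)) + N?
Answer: -55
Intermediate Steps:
N = -27
(-315 - 7*(-41)) + N = (-315 - 7*(-41)) - 27 = (-315 + 287) - 27 = -28 - 27 = -55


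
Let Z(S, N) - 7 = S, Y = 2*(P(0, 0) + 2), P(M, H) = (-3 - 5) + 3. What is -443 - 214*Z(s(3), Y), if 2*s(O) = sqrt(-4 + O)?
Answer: -1941 - 107*I ≈ -1941.0 - 107.0*I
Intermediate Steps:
s(O) = sqrt(-4 + O)/2
P(M, H) = -5 (P(M, H) = -8 + 3 = -5)
Y = -6 (Y = 2*(-5 + 2) = 2*(-3) = -6)
Z(S, N) = 7 + S
-443 - 214*Z(s(3), Y) = -443 - 214*(7 + sqrt(-4 + 3)/2) = -443 - 214*(7 + sqrt(-1)/2) = -443 - 214*(7 + I/2) = -443 + (-1498 - 107*I) = -1941 - 107*I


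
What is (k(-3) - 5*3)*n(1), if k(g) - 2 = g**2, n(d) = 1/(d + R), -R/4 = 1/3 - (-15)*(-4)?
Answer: -12/719 ≈ -0.016690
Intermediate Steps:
R = 716/3 (R = -4*(1/3 - (-15)*(-4)) = -4*(1/3 - 3*20) = -4*(1/3 - 60) = -4*(-179/3) = 716/3 ≈ 238.67)
n(d) = 1/(716/3 + d) (n(d) = 1/(d + 716/3) = 1/(716/3 + d))
k(g) = 2 + g**2
(k(-3) - 5*3)*n(1) = ((2 + (-3)**2) - 5*3)*(3/(716 + 3*1)) = ((2 + 9) - 15)*(3/(716 + 3)) = (11 - 15)*(3/719) = -12/719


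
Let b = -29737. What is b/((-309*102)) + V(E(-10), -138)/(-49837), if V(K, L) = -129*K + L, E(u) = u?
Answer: 1445694133/1570762566 ≈ 0.92038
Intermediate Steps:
V(K, L) = L - 129*K
b/((-309*102)) + V(E(-10), -138)/(-49837) = -29737/((-309*102)) + (-138 - 129*(-10))/(-49837) = -29737/(-31518) + (-138 + 1290)*(-1/49837) = -29737*(-1/31518) + 1152*(-1/49837) = 29737/31518 - 1152/49837 = 1445694133/1570762566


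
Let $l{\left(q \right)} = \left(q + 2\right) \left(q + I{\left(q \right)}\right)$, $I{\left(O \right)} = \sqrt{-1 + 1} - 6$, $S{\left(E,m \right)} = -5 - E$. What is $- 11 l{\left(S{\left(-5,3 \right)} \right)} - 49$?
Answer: $83$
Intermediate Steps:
$I{\left(O \right)} = -6$ ($I{\left(O \right)} = \sqrt{0} - 6 = 0 - 6 = -6$)
$l{\left(q \right)} = \left(-6 + q\right) \left(2 + q\right)$ ($l{\left(q \right)} = \left(q + 2\right) \left(q - 6\right) = \left(2 + q\right) \left(-6 + q\right) = \left(-6 + q\right) \left(2 + q\right)$)
$- 11 l{\left(S{\left(-5,3 \right)} \right)} - 49 = - 11 \left(-12 + \left(-5 - -5\right)^{2} - 4 \left(-5 - -5\right)\right) - 49 = - 11 \left(-12 + \left(-5 + 5\right)^{2} - 4 \left(-5 + 5\right)\right) - 49 = - 11 \left(-12 + 0^{2} - 0\right) - 49 = - 11 \left(-12 + 0 + 0\right) - 49 = \left(-11\right) \left(-12\right) - 49 = 132 - 49 = 83$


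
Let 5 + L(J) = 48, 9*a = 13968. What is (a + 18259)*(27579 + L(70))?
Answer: 547219442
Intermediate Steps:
a = 1552 (a = (1/9)*13968 = 1552)
L(J) = 43 (L(J) = -5 + 48 = 43)
(a + 18259)*(27579 + L(70)) = (1552 + 18259)*(27579 + 43) = 19811*27622 = 547219442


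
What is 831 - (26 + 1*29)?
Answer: 776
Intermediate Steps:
831 - (26 + 1*29) = 831 - (26 + 29) = 831 - 1*55 = 831 - 55 = 776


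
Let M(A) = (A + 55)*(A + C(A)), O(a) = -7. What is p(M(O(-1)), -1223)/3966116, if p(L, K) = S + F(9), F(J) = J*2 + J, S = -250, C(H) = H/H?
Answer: -223/3966116 ≈ -5.6226e-5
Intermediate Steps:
C(H) = 1
M(A) = (1 + A)*(55 + A) (M(A) = (A + 55)*(A + 1) = (55 + A)*(1 + A) = (1 + A)*(55 + A))
F(J) = 3*J (F(J) = 2*J + J = 3*J)
p(L, K) = -223 (p(L, K) = -250 + 3*9 = -250 + 27 = -223)
p(M(O(-1)), -1223)/3966116 = -223/3966116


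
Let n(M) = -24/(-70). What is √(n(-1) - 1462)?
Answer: I*√1790530/35 ≈ 38.232*I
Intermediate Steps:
n(M) = 12/35 (n(M) = -24*(-1/70) = 12/35)
√(n(-1) - 1462) = √(12/35 - 1462) = √(-51158/35) = I*√1790530/35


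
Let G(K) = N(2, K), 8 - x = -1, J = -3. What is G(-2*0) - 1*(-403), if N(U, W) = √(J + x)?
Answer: 403 + √6 ≈ 405.45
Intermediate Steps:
x = 9 (x = 8 - 1*(-1) = 8 + 1 = 9)
N(U, W) = √6 (N(U, W) = √(-3 + 9) = √6)
G(K) = √6
G(-2*0) - 1*(-403) = √6 - 1*(-403) = √6 + 403 = 403 + √6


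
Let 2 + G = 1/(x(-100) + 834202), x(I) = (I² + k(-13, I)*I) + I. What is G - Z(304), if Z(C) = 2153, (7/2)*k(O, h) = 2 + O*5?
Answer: -1822918809/845902 ≈ -2155.0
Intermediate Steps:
k(O, h) = 4/7 + 10*O/7 (k(O, h) = 2*(2 + O*5)/7 = 2*(2 + 5*O)/7 = 4/7 + 10*O/7)
x(I) = I² - 17*I (x(I) = (I² + (4/7 + (10/7)*(-13))*I) + I = (I² + (4/7 - 130/7)*I) + I = (I² - 18*I) + I = I² - 17*I)
G = -1691803/845902 (G = -2 + 1/(-100*(-17 - 100) + 834202) = -2 + 1/(-100*(-117) + 834202) = -2 + 1/(11700 + 834202) = -2 + 1/845902 = -1691803/845902 ≈ -2.0000)
G - Z(304) = -1691803/845902 - 1*2153 = -1691803/845902 - 2153 = -1822918809/845902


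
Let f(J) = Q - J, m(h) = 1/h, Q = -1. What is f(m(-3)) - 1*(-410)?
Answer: 1228/3 ≈ 409.33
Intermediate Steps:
f(J) = -1 - J
f(m(-3)) - 1*(-410) = (-1 - 1/(-3)) - 1*(-410) = (-1 - 1*(-⅓)) + 410 = (-1 + ⅓) + 410 = -⅔ + 410 = 1228/3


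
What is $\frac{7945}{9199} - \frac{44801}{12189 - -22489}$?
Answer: $- \frac{136607689}{319002922} \approx -0.42823$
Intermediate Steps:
$\frac{7945}{9199} - \frac{44801}{12189 - -22489} = 7945 \cdot \frac{1}{9199} - \frac{44801}{12189 + 22489} = \frac{7945}{9199} - \frac{44801}{34678} = - \frac{136607689}{319002922}$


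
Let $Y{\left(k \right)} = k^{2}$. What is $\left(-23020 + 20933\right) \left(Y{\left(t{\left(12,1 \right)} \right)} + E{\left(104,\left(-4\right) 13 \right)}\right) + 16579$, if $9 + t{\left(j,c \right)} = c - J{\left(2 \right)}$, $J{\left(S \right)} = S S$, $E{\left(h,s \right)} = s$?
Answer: $-175425$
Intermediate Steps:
$J{\left(S \right)} = S^{2}$
$t{\left(j,c \right)} = -13 + c$ ($t{\left(j,c \right)} = -9 + \left(c - 2^{2}\right) = -9 + \left(c - 4\right) = -9 + \left(-4 + c\right) = -13 + c$)
$\left(-23020 + 20933\right) \left(Y{\left(t{\left(12,1 \right)} \right)} + E{\left(104,\left(-4\right) 13 \right)}\right) + 16579 = \left(-23020 + 20933\right) \left(\left(-13 + 1\right)^{2} - 52\right) + 16579 = - 2087 \left(\left(-12\right)^{2} - 52\right) + 16579 = - 2087 \left(144 - 52\right) + 16579 = \left(-2087\right) 92 + 16579 = -192004 + 16579 = -175425$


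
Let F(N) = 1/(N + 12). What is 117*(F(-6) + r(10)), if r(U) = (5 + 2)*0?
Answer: 39/2 ≈ 19.500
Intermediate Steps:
r(U) = 0 (r(U) = 7*0 = 0)
F(N) = 1/(12 + N)
117*(F(-6) + r(10)) = 117*(1/(12 - 6) + 0) = 117*(1/6 + 0) = 117*(⅙ + 0) = 117*(⅙) = 39/2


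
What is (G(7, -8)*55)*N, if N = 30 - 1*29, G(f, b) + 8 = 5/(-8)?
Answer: -3795/8 ≈ -474.38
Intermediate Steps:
G(f, b) = -69/8 (G(f, b) = -8 + 5/(-8) = -8 + 5*(-⅛) = -8 - 5/8 = -69/8)
N = 1 (N = 30 - 29 = 1)
(G(7, -8)*55)*N = -69/8*55*1 = -3795/8*1 = -3795/8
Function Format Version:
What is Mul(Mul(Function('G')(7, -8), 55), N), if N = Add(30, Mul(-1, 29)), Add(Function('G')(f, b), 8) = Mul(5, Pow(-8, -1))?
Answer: Rational(-3795, 8) ≈ -474.38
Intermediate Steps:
Function('G')(f, b) = Rational(-69, 8) (Function('G')(f, b) = Add(-8, Mul(5, Pow(-8, -1))) = Add(-8, Mul(5, Rational(-1, 8))) = Add(-8, Rational(-5, 8)) = Rational(-69, 8))
N = 1 (N = Add(30, -29) = 1)
Mul(Mul(Function('G')(7, -8), 55), N) = Mul(Mul(Rational(-69, 8), 55), 1) = Mul(Rational(-3795, 8), 1) = Rational(-3795, 8)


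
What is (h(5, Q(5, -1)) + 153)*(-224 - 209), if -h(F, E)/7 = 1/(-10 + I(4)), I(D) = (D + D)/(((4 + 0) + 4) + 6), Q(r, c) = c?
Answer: -4393651/66 ≈ -66571.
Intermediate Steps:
I(D) = D/7 (I(D) = (2*D)/((4 + 4) + 6) = (2*D)/(8 + 6) = (2*D)/14 = (2*D)*(1/14) = D/7)
h(F, E) = 49/66 (h(F, E) = -7/(-10 + (⅐)*4) = -7/(-10 + 4/7) = -7/(-66/7) = -7*(-7/66) = 49/66)
(h(5, Q(5, -1)) + 153)*(-224 - 209) = (49/66 + 153)*(-224 - 209) = (10147/66)*(-433) = -4393651/66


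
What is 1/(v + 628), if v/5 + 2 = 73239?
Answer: 1/366813 ≈ 2.7262e-6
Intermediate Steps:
v = 366185 (v = -10 + 5*73239 = -10 + 366195 = 366185)
1/(v + 628) = 1/(366185 + 628) = 1/366813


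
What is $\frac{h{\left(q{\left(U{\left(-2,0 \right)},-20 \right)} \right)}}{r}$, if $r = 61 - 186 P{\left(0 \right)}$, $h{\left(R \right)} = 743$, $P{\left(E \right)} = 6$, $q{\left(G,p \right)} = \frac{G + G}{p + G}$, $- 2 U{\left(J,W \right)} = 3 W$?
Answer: $- \frac{743}{1055} \approx -0.70427$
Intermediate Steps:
$U{\left(J,W \right)} = - \frac{3 W}{2}$
$q{\left(G,p \right)} = \frac{2 G}{G + p}$
$r = -1055$ ($r = 61 - 1116 = -1055$)
$\frac{h{\left(q{\left(U{\left(-2,0 \right)},-20 \right)} \right)}}{r} = \frac{743}{-1055} = 743 \left(- \frac{1}{1055}\right) = - \frac{743}{1055}$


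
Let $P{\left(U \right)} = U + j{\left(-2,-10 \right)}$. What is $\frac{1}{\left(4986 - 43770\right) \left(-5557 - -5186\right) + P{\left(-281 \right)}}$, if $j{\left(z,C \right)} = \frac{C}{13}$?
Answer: $\frac{13}{187051569} \approx 6.9499 \cdot 10^{-8}$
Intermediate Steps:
$j{\left(z,C \right)} = \frac{C}{13}$ ($j{\left(z,C \right)} = C \frac{1}{13} = \frac{C}{13}$)
$P{\left(U \right)} = - \frac{10}{13} + U$ ($P{\left(U \right)} = U + \frac{1}{13} \left(-10\right) = U - \frac{10}{13} = - \frac{10}{13} + U$)
$\frac{1}{\left(4986 - 43770\right) \left(-5557 - -5186\right) + P{\left(-281 \right)}} = \frac{1}{\left(4986 - 43770\right) \left(-5557 - -5186\right) - \frac{3663}{13}} = \frac{1}{- 38784 \left(-5557 + \left(-1 + 5187\right)\right) - \frac{3663}{13}} = \frac{1}{- 38784 \left(-5557 + 5186\right) - \frac{3663}{13}} = \frac{1}{\left(-38784\right) \left(-371\right) - \frac{3663}{13}} = \frac{1}{14388864 - \frac{3663}{13}} = \frac{1}{\frac{187051569}{13}} = \frac{13}{187051569}$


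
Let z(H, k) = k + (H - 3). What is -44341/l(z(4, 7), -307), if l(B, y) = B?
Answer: -44341/8 ≈ -5542.6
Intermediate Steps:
z(H, k) = -3 + H + k (z(H, k) = k + (-3 + H) = -3 + H + k)
-44341/l(z(4, 7), -307) = -44341/(-3 + 4 + 7) = -44341/8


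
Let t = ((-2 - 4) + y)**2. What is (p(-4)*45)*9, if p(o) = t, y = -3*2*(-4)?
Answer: 131220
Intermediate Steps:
y = 24 (y = -6*(-4) = 24)
t = 324 (t = ((-2 - 4) + 24)**2 = (-6 + 24)**2 = 18**2 = 324)
p(o) = 324
(p(-4)*45)*9 = (324*45)*9 = 14580*9 = 131220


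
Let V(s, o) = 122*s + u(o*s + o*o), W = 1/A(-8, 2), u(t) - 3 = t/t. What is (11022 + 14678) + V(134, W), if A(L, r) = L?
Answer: 42052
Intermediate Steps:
u(t) = 4 (u(t) = 3 + t/t = 3 + 1 = 4)
W = -⅛ (W = 1/(-8) = -⅛ ≈ -0.12500)
V(s, o) = 4 + 122*s (V(s, o) = 122*s + 4 = 4 + 122*s)
(11022 + 14678) + V(134, W) = (11022 + 14678) + (4 + 122*134) = 25700 + (4 + 16348) = 25700 + 16352 = 42052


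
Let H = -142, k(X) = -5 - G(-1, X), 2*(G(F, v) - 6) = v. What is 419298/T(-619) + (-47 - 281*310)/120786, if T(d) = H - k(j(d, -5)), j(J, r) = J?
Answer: -101367441773/106412466 ≈ -952.59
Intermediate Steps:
G(F, v) = 6 + v/2
k(X) = -11 - X/2 (k(X) = -5 - (6 + X/2) = -5 + (-6 - X/2) = -11 - X/2)
T(d) = -131 + d/2 (T(d) = -142 - (-11 - d/2) = -142 + (11 + d/2) = -131 + d/2)
419298/T(-619) + (-47 - 281*310)/120786 = 419298/(-131 + (½)*(-619)) + (-47 - 281*310)/120786 = 419298/(-131 - 619/2) + (-47 - 87110)*(1/120786) = 419298/(-881/2) - 87157*1/120786 = 419298*(-2/881) - 87157/120786 = -838596/881 - 87157/120786 = -101367441773/106412466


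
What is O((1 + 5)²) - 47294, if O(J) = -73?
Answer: -47367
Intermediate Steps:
O((1 + 5)²) - 47294 = -73 - 47294 = -47367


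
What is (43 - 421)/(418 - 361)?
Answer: -126/19 ≈ -6.6316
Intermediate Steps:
(43 - 421)/(418 - 361) = -378/57 = -378*1/57 = -126/19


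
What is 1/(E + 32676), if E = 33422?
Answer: 1/66098 ≈ 1.5129e-5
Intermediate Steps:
1/(E + 32676) = 1/(33422 + 32676) = 1/66098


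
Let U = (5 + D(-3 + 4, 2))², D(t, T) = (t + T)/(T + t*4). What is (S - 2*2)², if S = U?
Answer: 11025/16 ≈ 689.06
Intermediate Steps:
D(t, T) = (T + t)/(T + 4*t)
U = 121/4 (U = (5 + (2 + (-3 + 4))/(2 + 4*(-3 + 4)))² = (5 + (2 + 1)/(2 + 4*1))² = (5 + 3/(2 + 4))² = (5 + 3/6)² = (5 + (⅙)*3)² = (5 + ½)² = (11/2)² = 121/4 ≈ 30.250)
S = 121/4 ≈ 30.250
(S - 2*2)² = (121/4 - 2*2)² = (121/4 - 4)² = (105/4)² = 11025/16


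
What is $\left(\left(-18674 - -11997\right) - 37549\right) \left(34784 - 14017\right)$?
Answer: $-918441342$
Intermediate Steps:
$\left(\left(-18674 - -11997\right) - 37549\right) \left(34784 - 14017\right) = \left(\left(-18674 + 11997\right) - 37549\right) 20767 = \left(-6677 - 37549\right) 20767 = \left(-44226\right) 20767 = -918441342$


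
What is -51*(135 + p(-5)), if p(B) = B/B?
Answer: -6936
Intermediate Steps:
p(B) = 1
-51*(135 + p(-5)) = -51*(135 + 1) = -51*136 = -6936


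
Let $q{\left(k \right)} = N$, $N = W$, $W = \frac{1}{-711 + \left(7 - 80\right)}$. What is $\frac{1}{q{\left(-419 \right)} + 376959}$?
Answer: $\frac{784}{295535855} \approx 2.6528 \cdot 10^{-6}$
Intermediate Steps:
$W = - \frac{1}{784}$ ($W = \frac{1}{-711 + \left(7 - 80\right)} = \frac{1}{-711 - 73} = \frac{1}{-784} = - \frac{1}{784} \approx -0.0012755$)
$N = - \frac{1}{784} \approx -0.0012755$
$q{\left(k \right)} = - \frac{1}{784}$
$\frac{1}{q{\left(-419 \right)} + 376959} = \frac{1}{- \frac{1}{784} + 376959} = \frac{1}{\frac{295535855}{784}} = \frac{784}{295535855}$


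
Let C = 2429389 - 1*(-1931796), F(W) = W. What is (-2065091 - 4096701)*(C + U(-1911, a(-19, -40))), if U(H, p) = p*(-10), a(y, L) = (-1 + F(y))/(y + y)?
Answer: -510580965847680/19 ≈ -2.6873e+13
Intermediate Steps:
a(y, L) = (-1 + y)/(2*y) (a(y, L) = (-1 + y)/(y + y) = (-1 + y)/((2*y)) = (-1 + y)*(1/(2*y)) = (-1 + y)/(2*y))
C = 4361185 (C = 2429389 + 1931796 = 4361185)
U(H, p) = -10*p
(-2065091 - 4096701)*(C + U(-1911, a(-19, -40))) = (-2065091 - 4096701)*(4361185 - 5*(-1 - 19)/(-19)) = -6161792*(4361185 - 5*(-1)*(-20)/19) = -6161792*(4361185 - 10*10/19) = -6161792*(4361185 - 100/19) = -6161792*82862415/19 = -510580965847680/19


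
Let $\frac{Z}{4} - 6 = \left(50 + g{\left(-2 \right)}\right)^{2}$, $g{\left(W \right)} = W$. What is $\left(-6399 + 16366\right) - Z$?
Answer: $727$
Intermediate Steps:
$Z = 9240$ ($Z = 24 + 4 \left(50 - 2\right)^{2} = 24 + 4 \cdot 48^{2} = 24 + 4 \cdot 2304 = 24 + 9216 = 9240$)
$\left(-6399 + 16366\right) - Z = \left(-6399 + 16366\right) - 9240 = 9967 - 9240 = 727$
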